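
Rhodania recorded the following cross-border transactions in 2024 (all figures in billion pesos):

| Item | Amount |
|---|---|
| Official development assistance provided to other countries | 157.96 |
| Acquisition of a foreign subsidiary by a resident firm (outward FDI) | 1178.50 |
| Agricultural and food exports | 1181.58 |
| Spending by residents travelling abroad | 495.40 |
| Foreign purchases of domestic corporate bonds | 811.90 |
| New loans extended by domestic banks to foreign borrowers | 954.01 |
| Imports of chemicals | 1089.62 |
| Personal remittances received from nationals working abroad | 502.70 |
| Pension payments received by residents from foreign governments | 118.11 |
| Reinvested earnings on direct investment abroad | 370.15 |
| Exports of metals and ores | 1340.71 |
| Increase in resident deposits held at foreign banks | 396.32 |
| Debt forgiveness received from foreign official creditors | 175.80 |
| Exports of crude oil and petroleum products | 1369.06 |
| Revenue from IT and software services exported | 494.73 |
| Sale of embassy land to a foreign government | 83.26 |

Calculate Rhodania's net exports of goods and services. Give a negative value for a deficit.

2801.06

Goods: 1340.71 + 1369.06 - 1089.62 + 1181.58 = 2801.73
Services: -495.40 + 494.73 = -0.67
Trade balance = 2801.73 + (-0.67) = 2801.06
(Excluded from the trade balance — secondary income: official development assistance provided to other countries 157.96, personal remittances received from nationals working abroad 502.70, pension payments received by residents from foreign governments 118.11; financial account: acquisition of a foreign subsidiary by a resident firm (outward FDI) 1178.50, foreign purchases of domestic corporate bonds 811.90, new loans extended by domestic banks to foreign borrowers 954.01, increase in resident deposits held at foreign banks 396.32; primary income: reinvested earnings on direct investment abroad 370.15; capital account: debt forgiveness received from foreign official creditors 175.80, sale of embassy land to a foreign government 83.26.)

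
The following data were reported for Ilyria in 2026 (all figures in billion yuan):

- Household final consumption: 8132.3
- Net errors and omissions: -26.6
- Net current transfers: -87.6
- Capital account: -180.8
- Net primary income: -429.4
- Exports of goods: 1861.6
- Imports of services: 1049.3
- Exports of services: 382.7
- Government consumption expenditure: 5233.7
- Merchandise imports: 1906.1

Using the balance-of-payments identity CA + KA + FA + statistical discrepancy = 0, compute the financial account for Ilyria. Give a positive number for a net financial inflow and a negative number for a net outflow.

Goods balance = 1861.6 - 1906.1 = -44.5
Services balance = 382.7 - 1049.3 = -666.6
Trade balance (goods + services) = -44.5 + (-666.6) = -711.1
Net primary income = -429.4
Net secondary income = -87.6
Current account = -711.1 + (-429.4) + (-87.6) = -1228.1
Financial account = -(-1228.1 + (-180.8) + (-26.6)) = 1435.5

1435.5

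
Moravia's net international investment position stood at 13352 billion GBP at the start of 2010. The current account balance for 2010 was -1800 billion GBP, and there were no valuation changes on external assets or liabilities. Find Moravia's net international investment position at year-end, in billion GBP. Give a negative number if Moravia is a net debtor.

With no valuation effects, change in NIIP = current account = -1800
End-of-year NIIP = 13352 + (-1800) = 11552

11552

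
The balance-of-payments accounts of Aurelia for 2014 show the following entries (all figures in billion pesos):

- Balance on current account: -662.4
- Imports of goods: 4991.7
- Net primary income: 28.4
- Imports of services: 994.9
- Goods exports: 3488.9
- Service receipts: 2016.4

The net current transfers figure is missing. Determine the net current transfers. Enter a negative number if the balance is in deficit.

Current account = goods balance + services balance + net primary income + net secondary income
Sum of the known components = -452.9
Net current transfers = CA - (known components) = -662.4 - (-452.9) = -209.5

-209.5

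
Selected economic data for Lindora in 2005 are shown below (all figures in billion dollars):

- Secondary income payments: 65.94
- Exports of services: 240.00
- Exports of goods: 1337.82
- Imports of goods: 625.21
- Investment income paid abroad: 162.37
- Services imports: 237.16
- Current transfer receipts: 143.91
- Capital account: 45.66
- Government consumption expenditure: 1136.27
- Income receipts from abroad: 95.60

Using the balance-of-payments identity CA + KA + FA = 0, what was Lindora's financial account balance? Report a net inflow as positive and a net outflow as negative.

Goods balance = 1337.82 - 625.21 = 712.61
Services balance = 240.00 - 237.16 = 2.84
Trade balance (goods + services) = 712.61 + 2.84 = 715.45
Net primary income = 95.60 - 162.37 = -66.77
Net secondary income = 143.91 - 65.94 = 77.97
Current account = 715.45 + (-66.77) + 77.97 = 726.65
Financial account = -(726.65 + 45.66) = -772.31

-772.31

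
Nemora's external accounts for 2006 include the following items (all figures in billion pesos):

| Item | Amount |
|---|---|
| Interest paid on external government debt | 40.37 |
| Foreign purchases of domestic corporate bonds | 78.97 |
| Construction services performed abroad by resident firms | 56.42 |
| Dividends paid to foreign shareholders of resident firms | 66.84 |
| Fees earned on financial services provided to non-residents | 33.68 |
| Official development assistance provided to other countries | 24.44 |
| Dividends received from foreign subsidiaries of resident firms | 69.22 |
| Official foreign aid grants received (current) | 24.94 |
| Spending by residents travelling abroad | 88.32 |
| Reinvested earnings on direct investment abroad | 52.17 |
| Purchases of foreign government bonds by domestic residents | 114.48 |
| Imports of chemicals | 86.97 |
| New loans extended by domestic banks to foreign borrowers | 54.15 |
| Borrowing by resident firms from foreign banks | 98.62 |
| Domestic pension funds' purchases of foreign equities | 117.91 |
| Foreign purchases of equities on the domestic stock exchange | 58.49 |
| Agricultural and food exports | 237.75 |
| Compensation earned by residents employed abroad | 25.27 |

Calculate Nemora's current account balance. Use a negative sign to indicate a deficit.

Goods: -86.97 + 237.75 = 150.78
Services: 56.42 + 33.68 - 88.32 = 1.78
Primary income: -40.37 - 66.84 + 69.22 + 52.17 + 25.27 = 39.45
Secondary income: -24.44 + 24.94 = 0.50
Current account = 150.78 + 1.78 + 39.45 + 0.50 = 192.51
(Excluded from the current account — financial account: foreign purchases of domestic corporate bonds 78.97, purchases of foreign government bonds by domestic residents 114.48, new loans extended by domestic banks to foreign borrowers 54.15, borrowing by resident firms from foreign banks 98.62, domestic pension funds' purchases of foreign equities 117.91, foreign purchases of equities on the domestic stock exchange 58.49.)

192.51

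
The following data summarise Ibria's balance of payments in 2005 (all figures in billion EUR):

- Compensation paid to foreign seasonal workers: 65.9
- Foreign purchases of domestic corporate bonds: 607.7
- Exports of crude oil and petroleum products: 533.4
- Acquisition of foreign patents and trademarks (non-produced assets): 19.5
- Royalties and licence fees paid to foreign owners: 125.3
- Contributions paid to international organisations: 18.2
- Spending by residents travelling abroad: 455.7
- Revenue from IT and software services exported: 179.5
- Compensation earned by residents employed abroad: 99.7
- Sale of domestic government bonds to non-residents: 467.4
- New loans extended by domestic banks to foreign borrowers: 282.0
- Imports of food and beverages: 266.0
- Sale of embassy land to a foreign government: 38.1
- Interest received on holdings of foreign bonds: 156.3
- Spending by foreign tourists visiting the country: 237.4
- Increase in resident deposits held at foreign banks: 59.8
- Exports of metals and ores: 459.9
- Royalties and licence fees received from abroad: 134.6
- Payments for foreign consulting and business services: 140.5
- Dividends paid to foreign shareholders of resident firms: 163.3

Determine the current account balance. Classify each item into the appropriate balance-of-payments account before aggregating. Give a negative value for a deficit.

565.9

Goods: -266.0 + 533.4 + 459.9 = 727.3
Services: 179.5 - 140.5 - 455.7 + 134.6 + 237.4 - 125.3 = -170.0
Primary income: -65.9 + 156.3 - 163.3 + 99.7 = 26.8
Secondary income: -18.2
Current account = 727.3 + (-170.0) + 26.8 + (-18.2) = 565.9
(Excluded from the current account — financial account: foreign purchases of domestic corporate bonds 607.7, sale of domestic government bonds to non-residents 467.4, new loans extended by domestic banks to foreign borrowers 282.0, increase in resident deposits held at foreign banks 59.8; capital account: acquisition of foreign patents and trademarks (non-produced assets) 19.5, sale of embassy land to a foreign government 38.1.)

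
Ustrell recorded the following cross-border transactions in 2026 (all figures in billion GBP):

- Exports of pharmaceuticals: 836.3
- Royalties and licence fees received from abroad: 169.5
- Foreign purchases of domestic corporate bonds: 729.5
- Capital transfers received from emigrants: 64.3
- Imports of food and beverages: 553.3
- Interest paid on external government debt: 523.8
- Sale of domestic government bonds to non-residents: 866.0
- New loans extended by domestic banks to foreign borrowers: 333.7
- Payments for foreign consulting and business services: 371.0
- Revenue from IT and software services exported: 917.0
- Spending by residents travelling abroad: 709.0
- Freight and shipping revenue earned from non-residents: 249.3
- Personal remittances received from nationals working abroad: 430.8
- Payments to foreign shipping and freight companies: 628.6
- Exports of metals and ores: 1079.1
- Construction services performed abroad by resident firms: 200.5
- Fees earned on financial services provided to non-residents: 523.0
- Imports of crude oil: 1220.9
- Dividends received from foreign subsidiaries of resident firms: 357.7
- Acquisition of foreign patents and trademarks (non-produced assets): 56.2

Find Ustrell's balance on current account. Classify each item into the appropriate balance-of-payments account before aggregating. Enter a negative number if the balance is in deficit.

Goods: -553.3 - 1220.9 + 836.3 + 1079.1 = 141.2
Services: -371.0 + 523.0 - 709.0 - 628.6 + 917.0 + 200.5 + 169.5 + 249.3 = 350.7
Primary income: -523.8 + 357.7 = -166.1
Secondary income: 430.8
Current account = 141.2 + 350.7 + (-166.1) + 430.8 = 756.6
(Excluded from the current account — financial account: foreign purchases of domestic corporate bonds 729.5, sale of domestic government bonds to non-residents 866.0, new loans extended by domestic banks to foreign borrowers 333.7; capital account: capital transfers received from emigrants 64.3, acquisition of foreign patents and trademarks (non-produced assets) 56.2.)

756.6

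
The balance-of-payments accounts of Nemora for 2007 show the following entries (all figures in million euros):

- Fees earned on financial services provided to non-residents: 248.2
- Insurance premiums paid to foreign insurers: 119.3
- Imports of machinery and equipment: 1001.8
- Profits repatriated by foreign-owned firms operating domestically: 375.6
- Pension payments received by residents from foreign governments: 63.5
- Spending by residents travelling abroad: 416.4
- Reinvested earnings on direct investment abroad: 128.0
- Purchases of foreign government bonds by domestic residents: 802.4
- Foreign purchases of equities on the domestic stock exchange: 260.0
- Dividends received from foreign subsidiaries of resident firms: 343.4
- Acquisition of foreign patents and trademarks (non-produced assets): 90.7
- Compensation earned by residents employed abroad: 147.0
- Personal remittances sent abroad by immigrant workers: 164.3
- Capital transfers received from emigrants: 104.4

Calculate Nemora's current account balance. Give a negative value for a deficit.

Goods: -1001.8
Services: 248.2 - 416.4 - 119.3 = -287.5
Primary income: 128.0 - 375.6 + 147.0 + 343.4 = 242.8
Secondary income: -164.3 + 63.5 = -100.8
Current account = (-1001.8) + (-287.5) + 242.8 + (-100.8) = -1147.3
(Excluded from the current account — financial account: purchases of foreign government bonds by domestic residents 802.4, foreign purchases of equities on the domestic stock exchange 260.0; capital account: acquisition of foreign patents and trademarks (non-produced assets) 90.7, capital transfers received from emigrants 104.4.)

-1147.3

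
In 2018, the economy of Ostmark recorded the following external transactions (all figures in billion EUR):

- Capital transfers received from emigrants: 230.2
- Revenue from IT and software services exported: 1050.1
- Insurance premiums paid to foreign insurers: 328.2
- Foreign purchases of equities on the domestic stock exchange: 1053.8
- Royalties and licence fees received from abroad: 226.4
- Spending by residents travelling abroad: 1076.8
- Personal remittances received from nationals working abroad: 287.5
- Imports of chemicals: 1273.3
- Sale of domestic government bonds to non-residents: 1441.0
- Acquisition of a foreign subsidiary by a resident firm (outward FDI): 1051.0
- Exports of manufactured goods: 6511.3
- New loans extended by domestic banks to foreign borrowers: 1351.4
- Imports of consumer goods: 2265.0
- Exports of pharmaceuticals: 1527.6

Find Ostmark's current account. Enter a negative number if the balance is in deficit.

Goods: -2265.0 + 1527.6 - 1273.3 + 6511.3 = 4500.6
Services: 1050.1 - 328.2 + 226.4 - 1076.8 = -128.5
Secondary income: 287.5
Current account = 4500.6 + (-128.5) + 287.5 = 4659.6
(Excluded from the current account — capital account: capital transfers received from emigrants 230.2; financial account: foreign purchases of equities on the domestic stock exchange 1053.8, sale of domestic government bonds to non-residents 1441.0, acquisition of a foreign subsidiary by a resident firm (outward FDI) 1051.0, new loans extended by domestic banks to foreign borrowers 1351.4.)

4659.6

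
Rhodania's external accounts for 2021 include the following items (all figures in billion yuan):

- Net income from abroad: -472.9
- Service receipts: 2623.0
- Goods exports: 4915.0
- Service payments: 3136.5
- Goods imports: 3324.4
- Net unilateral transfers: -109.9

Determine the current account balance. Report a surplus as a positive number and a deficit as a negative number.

Goods balance = 4915.0 - 3324.4 = 1590.6
Services balance = 2623.0 - 3136.5 = -513.5
Trade balance (goods + services) = 1590.6 + (-513.5) = 1077.1
Net primary income = -472.9
Net secondary income = -109.9
Current account = 1077.1 + (-472.9) + (-109.9) = 494.3

494.3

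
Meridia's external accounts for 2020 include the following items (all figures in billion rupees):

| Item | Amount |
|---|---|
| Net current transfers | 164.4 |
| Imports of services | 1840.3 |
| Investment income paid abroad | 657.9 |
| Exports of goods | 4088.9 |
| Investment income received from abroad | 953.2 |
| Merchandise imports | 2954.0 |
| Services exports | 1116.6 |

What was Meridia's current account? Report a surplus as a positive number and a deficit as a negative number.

870.9

Goods balance = 4088.9 - 2954.0 = 1134.9
Services balance = 1116.6 - 1840.3 = -723.7
Trade balance (goods + services) = 1134.9 + (-723.7) = 411.2
Net primary income = 953.2 - 657.9 = 295.3
Net secondary income = 164.4
Current account = 411.2 + 295.3 + 164.4 = 870.9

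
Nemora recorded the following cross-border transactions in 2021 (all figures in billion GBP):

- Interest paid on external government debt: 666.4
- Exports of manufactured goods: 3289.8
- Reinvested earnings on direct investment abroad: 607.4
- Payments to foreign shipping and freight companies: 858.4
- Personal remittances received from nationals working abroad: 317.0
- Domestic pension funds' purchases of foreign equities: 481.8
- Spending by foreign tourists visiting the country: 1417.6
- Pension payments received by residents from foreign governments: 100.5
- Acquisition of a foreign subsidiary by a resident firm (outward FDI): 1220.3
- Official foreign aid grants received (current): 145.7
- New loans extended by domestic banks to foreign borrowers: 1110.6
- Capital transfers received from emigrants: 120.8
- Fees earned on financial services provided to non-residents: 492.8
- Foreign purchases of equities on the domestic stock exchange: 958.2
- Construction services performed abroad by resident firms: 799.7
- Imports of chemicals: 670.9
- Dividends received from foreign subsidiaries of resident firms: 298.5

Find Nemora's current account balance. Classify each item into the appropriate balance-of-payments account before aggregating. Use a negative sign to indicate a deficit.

5273.3

Goods: 3289.8 - 670.9 = 2618.9
Services: -858.4 + 492.8 + 799.7 + 1417.6 = 1851.7
Primary income: -666.4 + 607.4 + 298.5 = 239.5
Secondary income: 145.7 + 317.0 + 100.5 = 563.2
Current account = 2618.9 + 1851.7 + 239.5 + 563.2 = 5273.3
(Excluded from the current account — financial account: domestic pension funds' purchases of foreign equities 481.8, acquisition of a foreign subsidiary by a resident firm (outward FDI) 1220.3, new loans extended by domestic banks to foreign borrowers 1110.6, foreign purchases of equities on the domestic stock exchange 958.2; capital account: capital transfers received from emigrants 120.8.)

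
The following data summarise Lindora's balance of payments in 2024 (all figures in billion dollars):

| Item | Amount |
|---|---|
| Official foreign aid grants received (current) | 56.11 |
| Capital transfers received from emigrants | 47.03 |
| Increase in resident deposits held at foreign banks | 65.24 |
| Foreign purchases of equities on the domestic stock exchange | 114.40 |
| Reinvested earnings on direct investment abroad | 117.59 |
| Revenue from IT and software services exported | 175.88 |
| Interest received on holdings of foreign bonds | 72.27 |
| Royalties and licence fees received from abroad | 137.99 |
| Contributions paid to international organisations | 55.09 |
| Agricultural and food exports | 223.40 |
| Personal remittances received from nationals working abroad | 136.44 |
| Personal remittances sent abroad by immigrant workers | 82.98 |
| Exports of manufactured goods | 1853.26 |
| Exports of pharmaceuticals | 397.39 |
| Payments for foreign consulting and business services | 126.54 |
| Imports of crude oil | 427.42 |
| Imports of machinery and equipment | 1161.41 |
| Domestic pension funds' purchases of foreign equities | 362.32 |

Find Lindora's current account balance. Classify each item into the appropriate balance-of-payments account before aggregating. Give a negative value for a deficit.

1316.89

Goods: 397.39 + 1853.26 + 223.40 - 427.42 - 1161.41 = 885.22
Services: 175.88 - 126.54 + 137.99 = 187.33
Primary income: 117.59 + 72.27 = 189.86
Secondary income: 56.11 + 136.44 - 55.09 - 82.98 = 54.48
Current account = 885.22 + 187.33 + 189.86 + 54.48 = 1316.89
(Excluded from the current account — capital account: capital transfers received from emigrants 47.03; financial account: increase in resident deposits held at foreign banks 65.24, foreign purchases of equities on the domestic stock exchange 114.40, domestic pension funds' purchases of foreign equities 362.32.)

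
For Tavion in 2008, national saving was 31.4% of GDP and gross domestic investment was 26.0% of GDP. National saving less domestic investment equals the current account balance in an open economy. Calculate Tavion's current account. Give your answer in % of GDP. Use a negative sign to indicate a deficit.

CA = S - I = 31.4 - 26.0 = 5.4

5.4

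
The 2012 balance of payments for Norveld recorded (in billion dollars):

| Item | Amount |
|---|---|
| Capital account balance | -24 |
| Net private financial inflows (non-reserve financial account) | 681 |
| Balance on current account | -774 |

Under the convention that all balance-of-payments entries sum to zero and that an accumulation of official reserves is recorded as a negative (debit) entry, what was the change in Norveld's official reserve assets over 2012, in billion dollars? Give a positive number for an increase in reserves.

Official reserve transactions balance = -((-774) + (-24) + 681) = 117
An accumulation of reserves is recorded as a debit (negative entry), so the change in the stock of reserves is the negative of that balance.
Change in official reserves = -(117) = -117

-117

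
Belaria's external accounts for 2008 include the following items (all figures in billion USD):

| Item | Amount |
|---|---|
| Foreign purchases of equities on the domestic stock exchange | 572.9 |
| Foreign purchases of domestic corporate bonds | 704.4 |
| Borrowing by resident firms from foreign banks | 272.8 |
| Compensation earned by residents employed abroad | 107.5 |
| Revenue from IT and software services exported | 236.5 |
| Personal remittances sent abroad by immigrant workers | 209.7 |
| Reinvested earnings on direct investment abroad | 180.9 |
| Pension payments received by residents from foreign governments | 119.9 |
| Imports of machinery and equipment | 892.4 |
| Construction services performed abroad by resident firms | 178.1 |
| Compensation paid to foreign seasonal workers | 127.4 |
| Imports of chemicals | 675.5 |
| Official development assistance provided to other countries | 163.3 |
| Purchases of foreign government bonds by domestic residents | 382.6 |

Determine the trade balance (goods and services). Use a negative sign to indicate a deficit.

-1153.3

Goods: -892.4 - 675.5 = -1567.9
Services: 236.5 + 178.1 = 414.6
Trade balance = -1567.9 + 414.6 = -1153.3
(Excluded from the trade balance — financial account: foreign purchases of equities on the domestic stock exchange 572.9, foreign purchases of domestic corporate bonds 704.4, borrowing by resident firms from foreign banks 272.8, purchases of foreign government bonds by domestic residents 382.6; primary income: compensation earned by residents employed abroad 107.5, reinvested earnings on direct investment abroad 180.9, compensation paid to foreign seasonal workers 127.4; secondary income: personal remittances sent abroad by immigrant workers 209.7, pension payments received by residents from foreign governments 119.9, official development assistance provided to other countries 163.3.)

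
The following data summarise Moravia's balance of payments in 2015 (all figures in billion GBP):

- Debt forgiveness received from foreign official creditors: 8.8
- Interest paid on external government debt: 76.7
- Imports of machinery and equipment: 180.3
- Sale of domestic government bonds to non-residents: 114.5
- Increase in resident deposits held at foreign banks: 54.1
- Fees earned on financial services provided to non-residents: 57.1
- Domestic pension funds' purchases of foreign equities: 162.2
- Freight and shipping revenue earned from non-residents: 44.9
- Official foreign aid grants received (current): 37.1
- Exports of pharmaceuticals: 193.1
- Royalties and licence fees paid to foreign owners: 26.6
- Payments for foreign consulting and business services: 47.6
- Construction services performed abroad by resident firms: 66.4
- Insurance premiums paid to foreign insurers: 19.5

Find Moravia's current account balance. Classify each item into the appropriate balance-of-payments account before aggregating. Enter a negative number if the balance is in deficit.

Goods: -180.3 + 193.1 = 12.8
Services: -47.6 + 57.1 - 19.5 + 44.9 - 26.6 + 66.4 = 74.7
Primary income: -76.7
Secondary income: 37.1
Current account = 12.8 + 74.7 + (-76.7) + 37.1 = 47.9
(Excluded from the current account — capital account: debt forgiveness received from foreign official creditors 8.8; financial account: sale of domestic government bonds to non-residents 114.5, increase in resident deposits held at foreign banks 54.1, domestic pension funds' purchases of foreign equities 162.2.)

47.9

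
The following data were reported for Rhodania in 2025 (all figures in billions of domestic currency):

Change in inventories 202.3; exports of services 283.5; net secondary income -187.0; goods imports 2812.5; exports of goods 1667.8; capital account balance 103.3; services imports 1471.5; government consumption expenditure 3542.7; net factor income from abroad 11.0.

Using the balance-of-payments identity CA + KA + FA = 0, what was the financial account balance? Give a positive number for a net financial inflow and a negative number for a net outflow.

2405.4

Goods balance = 1667.8 - 2812.5 = -1144.7
Services balance = 283.5 - 1471.5 = -1188.0
Trade balance (goods + services) = -1144.7 + (-1188.0) = -2332.7
Net primary income = 11.0
Net secondary income = -187.0
Current account = -2332.7 + 11.0 + (-187.0) = -2508.7
Financial account = -(-2508.7 + 103.3) = 2405.4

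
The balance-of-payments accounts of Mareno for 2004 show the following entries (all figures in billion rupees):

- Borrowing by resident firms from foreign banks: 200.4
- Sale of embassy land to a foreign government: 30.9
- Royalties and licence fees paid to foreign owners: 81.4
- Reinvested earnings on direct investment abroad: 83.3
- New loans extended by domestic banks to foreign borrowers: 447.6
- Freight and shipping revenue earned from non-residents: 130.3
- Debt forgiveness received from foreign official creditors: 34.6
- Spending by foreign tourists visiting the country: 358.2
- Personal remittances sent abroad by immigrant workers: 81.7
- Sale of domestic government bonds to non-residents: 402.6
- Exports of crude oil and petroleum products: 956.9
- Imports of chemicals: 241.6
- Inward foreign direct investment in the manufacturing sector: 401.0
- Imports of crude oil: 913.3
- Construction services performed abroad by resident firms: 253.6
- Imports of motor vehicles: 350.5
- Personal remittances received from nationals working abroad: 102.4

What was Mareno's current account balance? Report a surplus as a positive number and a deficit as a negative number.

Goods: 956.9 - 350.5 - 241.6 - 913.3 = -548.5
Services: -81.4 + 253.6 + 130.3 + 358.2 = 660.7
Primary income: 83.3
Secondary income: 102.4 - 81.7 = 20.7
Current account = (-548.5) + 660.7 + 83.3 + 20.7 = 216.2
(Excluded from the current account — financial account: borrowing by resident firms from foreign banks 200.4, new loans extended by domestic banks to foreign borrowers 447.6, sale of domestic government bonds to non-residents 402.6, inward foreign direct investment in the manufacturing sector 401.0; capital account: sale of embassy land to a foreign government 30.9, debt forgiveness received from foreign official creditors 34.6.)

216.2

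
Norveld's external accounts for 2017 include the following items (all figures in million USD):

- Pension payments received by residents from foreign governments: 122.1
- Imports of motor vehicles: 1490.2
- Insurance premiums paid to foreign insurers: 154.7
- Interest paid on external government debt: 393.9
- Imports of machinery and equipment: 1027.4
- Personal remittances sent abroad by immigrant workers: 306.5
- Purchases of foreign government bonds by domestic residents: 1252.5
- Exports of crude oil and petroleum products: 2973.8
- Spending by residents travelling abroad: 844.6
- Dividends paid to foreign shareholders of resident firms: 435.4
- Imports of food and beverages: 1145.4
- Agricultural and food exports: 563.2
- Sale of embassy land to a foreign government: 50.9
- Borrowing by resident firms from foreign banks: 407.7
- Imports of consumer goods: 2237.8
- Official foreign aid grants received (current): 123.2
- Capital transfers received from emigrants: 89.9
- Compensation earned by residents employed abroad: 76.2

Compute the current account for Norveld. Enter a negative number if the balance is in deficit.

-4177.4

Goods: -1027.4 - 2237.8 + 563.2 - 1490.2 - 1145.4 + 2973.8 = -2363.8
Services: -844.6 - 154.7 = -999.3
Primary income: -393.9 - 435.4 + 76.2 = -753.1
Secondary income: 123.2 - 306.5 + 122.1 = -61.2
Current account = (-2363.8) + (-999.3) + (-753.1) + (-61.2) = -4177.4
(Excluded from the current account — financial account: purchases of foreign government bonds by domestic residents 1252.5, borrowing by resident firms from foreign banks 407.7; capital account: sale of embassy land to a foreign government 50.9, capital transfers received from emigrants 89.9.)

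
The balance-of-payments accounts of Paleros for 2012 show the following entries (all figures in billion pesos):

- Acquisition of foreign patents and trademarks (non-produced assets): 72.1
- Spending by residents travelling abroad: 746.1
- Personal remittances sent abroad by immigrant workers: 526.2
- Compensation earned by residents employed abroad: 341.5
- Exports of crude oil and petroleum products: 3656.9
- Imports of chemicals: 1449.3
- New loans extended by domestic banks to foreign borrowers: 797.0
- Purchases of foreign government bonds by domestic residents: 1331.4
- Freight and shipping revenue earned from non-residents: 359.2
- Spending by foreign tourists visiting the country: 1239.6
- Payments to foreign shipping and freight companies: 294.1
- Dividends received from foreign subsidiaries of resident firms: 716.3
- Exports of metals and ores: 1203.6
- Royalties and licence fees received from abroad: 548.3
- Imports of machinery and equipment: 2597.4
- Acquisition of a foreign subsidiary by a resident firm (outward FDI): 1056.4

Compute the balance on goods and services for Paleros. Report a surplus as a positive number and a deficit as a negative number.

1920.7

Goods: -2597.4 + 1203.6 + 3656.9 - 1449.3 = 813.8
Services: 548.3 - 294.1 + 1239.6 - 746.1 + 359.2 = 1106.9
Trade balance = 813.8 + 1106.9 = 1920.7
(Excluded from the trade balance — capital account: acquisition of foreign patents and trademarks (non-produced assets) 72.1; secondary income: personal remittances sent abroad by immigrant workers 526.2; primary income: compensation earned by residents employed abroad 341.5, dividends received from foreign subsidiaries of resident firms 716.3; financial account: new loans extended by domestic banks to foreign borrowers 797.0, purchases of foreign government bonds by domestic residents 1331.4, acquisition of a foreign subsidiary by a resident firm (outward FDI) 1056.4.)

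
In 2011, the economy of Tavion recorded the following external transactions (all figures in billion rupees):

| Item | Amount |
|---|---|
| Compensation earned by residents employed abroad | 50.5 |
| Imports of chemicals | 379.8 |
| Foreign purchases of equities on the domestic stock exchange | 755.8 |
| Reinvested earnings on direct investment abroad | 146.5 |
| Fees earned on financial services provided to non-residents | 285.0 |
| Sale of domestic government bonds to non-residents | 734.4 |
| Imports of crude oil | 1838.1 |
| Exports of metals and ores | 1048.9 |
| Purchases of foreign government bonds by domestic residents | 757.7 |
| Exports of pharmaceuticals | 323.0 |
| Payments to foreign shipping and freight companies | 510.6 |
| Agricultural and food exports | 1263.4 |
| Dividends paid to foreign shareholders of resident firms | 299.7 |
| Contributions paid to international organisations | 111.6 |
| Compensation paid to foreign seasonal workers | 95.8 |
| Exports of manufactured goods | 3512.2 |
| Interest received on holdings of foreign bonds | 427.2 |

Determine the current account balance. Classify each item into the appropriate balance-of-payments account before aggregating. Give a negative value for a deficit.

Goods: -1838.1 + 323.0 + 1048.9 + 3512.2 + 1263.4 - 379.8 = 3929.6
Services: 285.0 - 510.6 = -225.6
Primary income: -95.8 - 299.7 + 427.2 + 146.5 + 50.5 = 228.7
Secondary income: -111.6
Current account = 3929.6 + (-225.6) + 228.7 + (-111.6) = 3821.1
(Excluded from the current account — financial account: foreign purchases of equities on the domestic stock exchange 755.8, sale of domestic government bonds to non-residents 734.4, purchases of foreign government bonds by domestic residents 757.7.)

3821.1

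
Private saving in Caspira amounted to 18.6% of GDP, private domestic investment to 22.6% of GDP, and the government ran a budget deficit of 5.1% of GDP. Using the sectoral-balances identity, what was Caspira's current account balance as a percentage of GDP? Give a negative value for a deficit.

-9.1

By the sectoral-balances identity, CA = (S_private - I) + (T - G).
Private balance = 18.6 - 22.6 = -4.0
Government balance (T - G) = -5.1
CA = -4.0 + (-5.1) = -9.1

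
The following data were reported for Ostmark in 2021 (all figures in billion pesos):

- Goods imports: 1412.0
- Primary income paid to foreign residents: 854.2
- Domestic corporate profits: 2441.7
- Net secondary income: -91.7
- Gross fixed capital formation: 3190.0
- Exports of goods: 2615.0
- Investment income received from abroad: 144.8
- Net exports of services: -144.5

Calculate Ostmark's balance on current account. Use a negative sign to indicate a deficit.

257.4

Goods balance = 2615.0 - 1412.0 = 1203.0
Services balance = -144.5
Trade balance (goods + services) = 1203.0 + (-144.5) = 1058.5
Net primary income = 144.8 - 854.2 = -709.4
Net secondary income = -91.7
Current account = 1058.5 + (-709.4) + (-91.7) = 257.4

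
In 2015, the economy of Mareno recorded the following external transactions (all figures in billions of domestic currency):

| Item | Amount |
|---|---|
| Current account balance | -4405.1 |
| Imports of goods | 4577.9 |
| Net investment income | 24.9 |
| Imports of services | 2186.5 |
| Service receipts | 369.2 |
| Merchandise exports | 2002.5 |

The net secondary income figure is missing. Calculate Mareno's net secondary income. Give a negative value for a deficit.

-37.3

Current account = goods balance + services balance + net primary income + net secondary income
Sum of the known components = -4367.8
Net secondary income = CA - (known components) = -4405.1 - (-4367.8) = -37.3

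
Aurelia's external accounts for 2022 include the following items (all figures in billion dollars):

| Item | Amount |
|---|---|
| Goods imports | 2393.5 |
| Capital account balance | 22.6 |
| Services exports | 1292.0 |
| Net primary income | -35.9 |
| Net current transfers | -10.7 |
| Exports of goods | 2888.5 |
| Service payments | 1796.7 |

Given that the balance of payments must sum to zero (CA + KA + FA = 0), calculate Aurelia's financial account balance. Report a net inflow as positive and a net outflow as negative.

Goods balance = 2888.5 - 2393.5 = 495.0
Services balance = 1292.0 - 1796.7 = -504.7
Trade balance (goods + services) = 495.0 + (-504.7) = -9.7
Net primary income = -35.9
Net secondary income = -10.7
Current account = -9.7 + (-35.9) + (-10.7) = -56.3
Financial account = -(-56.3 + 22.6) = 33.7

33.7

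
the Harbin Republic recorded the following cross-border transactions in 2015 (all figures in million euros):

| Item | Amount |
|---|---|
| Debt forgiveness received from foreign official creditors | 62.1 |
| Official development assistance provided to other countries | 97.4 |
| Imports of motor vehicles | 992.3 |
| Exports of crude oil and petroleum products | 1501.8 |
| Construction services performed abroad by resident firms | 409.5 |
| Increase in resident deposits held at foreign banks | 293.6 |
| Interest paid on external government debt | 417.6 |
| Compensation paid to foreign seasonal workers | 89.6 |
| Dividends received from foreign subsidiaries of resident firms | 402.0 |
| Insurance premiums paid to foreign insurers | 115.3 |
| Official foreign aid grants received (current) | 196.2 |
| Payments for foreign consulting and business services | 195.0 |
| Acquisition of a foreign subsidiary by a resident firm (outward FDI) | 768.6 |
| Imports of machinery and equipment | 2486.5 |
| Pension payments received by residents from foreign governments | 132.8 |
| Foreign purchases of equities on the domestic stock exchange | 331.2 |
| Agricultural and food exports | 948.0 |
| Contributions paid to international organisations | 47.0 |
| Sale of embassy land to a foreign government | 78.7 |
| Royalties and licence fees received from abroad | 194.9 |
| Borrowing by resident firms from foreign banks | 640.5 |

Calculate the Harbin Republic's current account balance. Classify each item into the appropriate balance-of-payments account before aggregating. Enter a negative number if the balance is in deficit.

Goods: 948.0 - 992.3 - 2486.5 + 1501.8 = -1029.0
Services: 409.5 + 194.9 - 115.3 - 195.0 = 294.1
Primary income: -89.6 + 402.0 - 417.6 = -105.2
Secondary income: -47.0 + 196.2 + 132.8 - 97.4 = 184.6
Current account = (-1029.0) + 294.1 + (-105.2) + 184.6 = -655.5
(Excluded from the current account — capital account: debt forgiveness received from foreign official creditors 62.1, sale of embassy land to a foreign government 78.7; financial account: increase in resident deposits held at foreign banks 293.6, acquisition of a foreign subsidiary by a resident firm (outward FDI) 768.6, foreign purchases of equities on the domestic stock exchange 331.2, borrowing by resident firms from foreign banks 640.5.)

-655.5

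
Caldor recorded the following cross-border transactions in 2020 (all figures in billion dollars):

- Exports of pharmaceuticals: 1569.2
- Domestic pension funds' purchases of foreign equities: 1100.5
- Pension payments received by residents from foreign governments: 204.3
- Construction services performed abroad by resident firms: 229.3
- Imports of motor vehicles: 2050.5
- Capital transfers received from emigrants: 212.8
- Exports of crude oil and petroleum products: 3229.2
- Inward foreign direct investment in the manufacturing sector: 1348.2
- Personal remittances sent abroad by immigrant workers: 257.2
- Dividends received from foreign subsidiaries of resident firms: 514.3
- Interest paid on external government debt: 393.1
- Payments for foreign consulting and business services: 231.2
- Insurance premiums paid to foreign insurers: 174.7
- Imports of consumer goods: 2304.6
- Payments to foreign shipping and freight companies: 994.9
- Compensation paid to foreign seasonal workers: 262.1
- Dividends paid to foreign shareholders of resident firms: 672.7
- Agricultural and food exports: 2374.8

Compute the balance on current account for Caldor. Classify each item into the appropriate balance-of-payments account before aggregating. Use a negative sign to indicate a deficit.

780.1

Goods: 1569.2 + 2374.8 + 3229.2 - 2304.6 - 2050.5 = 2818.1
Services: -231.2 - 994.9 + 229.3 - 174.7 = -1171.5
Primary income: -393.1 - 672.7 + 514.3 - 262.1 = -813.6
Secondary income: 204.3 - 257.2 = -52.9
Current account = 2818.1 + (-1171.5) + (-813.6) + (-52.9) = 780.1
(Excluded from the current account — financial account: domestic pension funds' purchases of foreign equities 1100.5, inward foreign direct investment in the manufacturing sector 1348.2; capital account: capital transfers received from emigrants 212.8.)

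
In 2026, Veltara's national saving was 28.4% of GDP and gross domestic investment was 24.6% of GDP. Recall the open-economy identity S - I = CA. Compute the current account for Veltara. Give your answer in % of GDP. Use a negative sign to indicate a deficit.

3.8

CA = S - I = 28.4 - 24.6 = 3.8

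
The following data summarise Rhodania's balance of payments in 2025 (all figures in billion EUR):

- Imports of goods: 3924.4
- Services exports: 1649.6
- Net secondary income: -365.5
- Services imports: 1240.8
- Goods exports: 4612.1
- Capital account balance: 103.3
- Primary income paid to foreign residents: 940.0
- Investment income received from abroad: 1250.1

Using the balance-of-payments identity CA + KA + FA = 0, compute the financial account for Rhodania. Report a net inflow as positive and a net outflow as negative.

-1144.4

Goods balance = 4612.1 - 3924.4 = 687.7
Services balance = 1649.6 - 1240.8 = 408.8
Trade balance (goods + services) = 687.7 + 408.8 = 1096.5
Net primary income = 1250.1 - 940.0 = 310.1
Net secondary income = -365.5
Current account = 1096.5 + 310.1 + (-365.5) = 1041.1
Financial account = -(1041.1 + 103.3) = -1144.4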